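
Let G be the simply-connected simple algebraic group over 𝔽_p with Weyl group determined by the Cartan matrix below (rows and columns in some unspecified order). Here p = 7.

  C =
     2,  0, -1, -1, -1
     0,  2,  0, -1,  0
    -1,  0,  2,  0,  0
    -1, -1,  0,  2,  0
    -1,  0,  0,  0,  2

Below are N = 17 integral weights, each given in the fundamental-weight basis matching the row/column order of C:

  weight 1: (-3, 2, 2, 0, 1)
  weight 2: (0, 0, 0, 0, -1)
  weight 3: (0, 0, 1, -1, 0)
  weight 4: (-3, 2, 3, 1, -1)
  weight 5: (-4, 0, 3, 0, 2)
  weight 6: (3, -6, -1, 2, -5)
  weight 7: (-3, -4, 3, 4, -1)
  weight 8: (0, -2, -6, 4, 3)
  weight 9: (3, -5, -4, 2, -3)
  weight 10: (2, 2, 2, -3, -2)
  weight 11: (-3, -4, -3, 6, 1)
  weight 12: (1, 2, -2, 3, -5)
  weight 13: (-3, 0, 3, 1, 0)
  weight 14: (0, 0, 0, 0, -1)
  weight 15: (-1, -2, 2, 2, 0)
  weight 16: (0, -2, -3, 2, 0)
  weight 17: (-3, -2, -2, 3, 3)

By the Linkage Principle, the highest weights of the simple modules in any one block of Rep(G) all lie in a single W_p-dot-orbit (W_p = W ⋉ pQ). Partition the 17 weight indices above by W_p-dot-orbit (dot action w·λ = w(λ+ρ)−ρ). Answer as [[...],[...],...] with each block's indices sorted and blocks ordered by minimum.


Dynkin diagram of C (from the 8 off-diagonal −1 entries): D_5.

Each λ_j+ρ reduced to Ā_7; 5-tuples below use C's row order:

  [1] (1, 2, 1, 1, 0)
  [2] (1, 1, 1, 1, 0)
  [3] (1, 1, 2, 0, 1)
  [4] (0, 3, 2, 0, 2)
  [5] (1, 1, 1, 1, 0)
  [6] (0, 3, 2, 0, 2)
  [7] (0, 3, 2, 0, 2)
  [8] (1, 2, 1, 1, 0)
  [9] (1, 2, 1, 1, 0)
  [10] (0, 1, 3, 0, 1)
  [11] (0, 3, 2, 0, 2)
  [12] (1, 1, 1, 1, 0)
  [13] (1, 1, 2, 0, 1)
  [14] (1, 1, 1, 1, 0)
  [15] (0, 1, 3, 0, 1)
  [16] (1, 1, 1, 1, 0)
  [17] (1, 1, 2, 0, 1)

Partition of {1..17} into 5 W_7-dot-orbits:

[[1, 8, 9], [2, 5, 12, 14, 16], [3, 13, 17], [4, 6, 7, 11], [10, 15]]


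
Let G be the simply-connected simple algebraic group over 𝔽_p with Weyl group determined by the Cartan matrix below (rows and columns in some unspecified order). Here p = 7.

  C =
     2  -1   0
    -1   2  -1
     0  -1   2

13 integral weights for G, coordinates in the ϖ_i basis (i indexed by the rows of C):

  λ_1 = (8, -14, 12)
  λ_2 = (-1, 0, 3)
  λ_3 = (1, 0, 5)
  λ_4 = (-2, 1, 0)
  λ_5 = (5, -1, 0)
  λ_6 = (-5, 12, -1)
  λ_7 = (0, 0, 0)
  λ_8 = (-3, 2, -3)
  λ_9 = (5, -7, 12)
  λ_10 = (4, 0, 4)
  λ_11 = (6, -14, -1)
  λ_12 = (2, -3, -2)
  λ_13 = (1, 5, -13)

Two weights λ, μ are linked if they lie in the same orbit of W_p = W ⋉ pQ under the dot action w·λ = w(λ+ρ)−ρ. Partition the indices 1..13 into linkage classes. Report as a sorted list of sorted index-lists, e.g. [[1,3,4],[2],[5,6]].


Dynkin diagram of C (from the 4 off-diagonal −1 entries): A_3.

λ_j+ρ reflected into Ā_7 (⟨·,θ^∨⟩≤7); 3-tuples as given:

  λ_1 → (0, 1, 4) · λ_2 → (0, 1, 4) · λ_3 → (0, 1, 4) · λ_4 → (1, 1, 1) · λ_5 → (6, 0, 1) · λ_6 → (0, 1, 4) · λ_7 → (1, 1, 1) · λ_8 → (1, 1, 1) · λ_9 → (6, 0, 1) · λ_10 → (1, 1, 1) · λ_11 → (6, 0, 1) · λ_12 → (0, 1, 2) · λ_13 → (1, 1, 1)

The 13 indices split into 4 linkage classes (same alcove rep ⇔ same W_7-dot-orbit):

[[1, 2, 3, 6], [4, 7, 8, 10, 13], [5, 9, 11], [12]]


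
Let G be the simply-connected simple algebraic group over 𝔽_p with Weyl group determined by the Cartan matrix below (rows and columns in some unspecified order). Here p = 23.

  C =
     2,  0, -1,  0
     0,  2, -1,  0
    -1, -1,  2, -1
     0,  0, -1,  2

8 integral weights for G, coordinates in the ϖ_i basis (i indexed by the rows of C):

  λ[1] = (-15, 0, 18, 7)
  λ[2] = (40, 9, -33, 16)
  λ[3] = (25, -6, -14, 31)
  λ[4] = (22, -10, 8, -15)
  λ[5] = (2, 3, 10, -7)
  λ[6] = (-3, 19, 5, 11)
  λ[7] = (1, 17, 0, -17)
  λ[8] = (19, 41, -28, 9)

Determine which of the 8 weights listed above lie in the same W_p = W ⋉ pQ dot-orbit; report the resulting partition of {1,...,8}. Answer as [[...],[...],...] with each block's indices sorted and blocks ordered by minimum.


D_4 Cartan matrix, 4 simple roots permuted; ρ=(1,1,1,1).

Each λ_j+ρ reduced to Ā_23; 4-tuples below use C's row order:

  1: (9, 4, 1, 3) · 2: (9, 4, 1, 3) · 3: (9, 4, 1, 3) · 4: (9, 5, 0, 0) · 5: (3, 4, 5, 6) · 6: (12, 4, 1, 2) · 7: (13, 3, 2, 1) · 8: (12, 4, 1, 2)

Grouping the 8 weights by Ā_23-representative: 5 linkage classes.

[[1, 2, 3], [4], [5], [6, 8], [7]]


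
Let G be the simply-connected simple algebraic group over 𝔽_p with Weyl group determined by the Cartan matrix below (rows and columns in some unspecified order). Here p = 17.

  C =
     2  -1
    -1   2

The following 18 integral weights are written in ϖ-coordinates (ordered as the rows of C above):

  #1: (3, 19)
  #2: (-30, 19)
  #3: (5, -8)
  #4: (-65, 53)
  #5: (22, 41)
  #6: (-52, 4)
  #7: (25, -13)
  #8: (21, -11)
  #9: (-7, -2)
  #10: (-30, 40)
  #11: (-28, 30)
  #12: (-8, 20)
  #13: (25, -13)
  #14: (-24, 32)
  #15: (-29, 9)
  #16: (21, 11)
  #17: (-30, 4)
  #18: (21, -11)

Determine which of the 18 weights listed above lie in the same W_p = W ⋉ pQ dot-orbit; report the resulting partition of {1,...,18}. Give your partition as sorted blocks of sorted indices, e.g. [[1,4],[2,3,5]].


Dynkin diagram of C (from the 2 off-diagonal −1 entries): A_2.

Folding the 18 weights λ_j+ρ into Ā_17 (reps in the given 2-coord order):

  1: (3, 10)
  2: (5, 3)
  3: (1, 6)
  4: (3, 10)
  5: (8, 3)
  6: (0, 5)
  7: (5, 3)
  8: (7, 5)
  9: (1, 6)
  10: (7, 5)
  11: (3, 10)
  12: (3, 10)
  13: (5, 3)
  14: (1, 6)
  15: (1, 6)
  16: (0, 5)
  17: (7, 5)
  18: (7, 5)

6 distinct reps among the 18 weights ⇒ 6 W_17-linkage classes:

[[1, 4, 11, 12], [2, 7, 13], [3, 9, 14, 15], [5], [6, 16], [8, 10, 17, 18]]


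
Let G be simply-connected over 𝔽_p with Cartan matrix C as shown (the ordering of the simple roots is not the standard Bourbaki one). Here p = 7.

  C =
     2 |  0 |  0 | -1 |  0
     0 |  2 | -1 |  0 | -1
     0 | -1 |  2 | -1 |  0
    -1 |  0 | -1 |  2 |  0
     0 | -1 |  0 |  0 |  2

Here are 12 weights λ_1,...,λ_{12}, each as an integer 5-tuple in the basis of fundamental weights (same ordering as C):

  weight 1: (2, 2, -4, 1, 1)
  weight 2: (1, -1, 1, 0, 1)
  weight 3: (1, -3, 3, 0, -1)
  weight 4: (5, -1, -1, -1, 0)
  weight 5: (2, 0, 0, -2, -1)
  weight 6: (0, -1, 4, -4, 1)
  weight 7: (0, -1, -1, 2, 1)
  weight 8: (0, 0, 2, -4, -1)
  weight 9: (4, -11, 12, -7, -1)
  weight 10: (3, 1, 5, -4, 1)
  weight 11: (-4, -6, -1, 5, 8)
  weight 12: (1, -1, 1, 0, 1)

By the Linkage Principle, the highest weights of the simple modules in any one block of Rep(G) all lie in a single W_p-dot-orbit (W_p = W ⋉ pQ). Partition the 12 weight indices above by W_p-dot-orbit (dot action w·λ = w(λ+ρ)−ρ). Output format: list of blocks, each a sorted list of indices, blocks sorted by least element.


Dynkin diagram of C (from the 8 off-diagonal −1 entries): A_5.

Folding the 12 weights λ_j+ρ into Ā_7 (reps in the given 5-coord order):

  λ_1 → (2, 0, 2, 1, 2)
  λ_2 → (2, 0, 2, 1, 2)
  λ_3 → (2, 0, 2, 1, 2)
  λ_4 → (6, 0, 0, 0, 1)
  λ_5 → (2, 1, 0, 1, 0)
  λ_6 → (2, 0, 2, 1, 2)
  λ_7 → (1, 0, 0, 3, 2)
  λ_8 → (2, 1, 0, 1, 0)
  λ_9 → (2, 0, 3, 0, 1)
  λ_10 → (2, 0, 3, 0, 1)
  λ_11 → (2, 0, 3, 0, 1)
  λ_12 → (2, 0, 2, 1, 2)

Grouping the 12 weights by Ā_7-representative: 5 linkage classes.

[[1, 2, 3, 6, 12], [4], [5, 8], [7], [9, 10, 11]]


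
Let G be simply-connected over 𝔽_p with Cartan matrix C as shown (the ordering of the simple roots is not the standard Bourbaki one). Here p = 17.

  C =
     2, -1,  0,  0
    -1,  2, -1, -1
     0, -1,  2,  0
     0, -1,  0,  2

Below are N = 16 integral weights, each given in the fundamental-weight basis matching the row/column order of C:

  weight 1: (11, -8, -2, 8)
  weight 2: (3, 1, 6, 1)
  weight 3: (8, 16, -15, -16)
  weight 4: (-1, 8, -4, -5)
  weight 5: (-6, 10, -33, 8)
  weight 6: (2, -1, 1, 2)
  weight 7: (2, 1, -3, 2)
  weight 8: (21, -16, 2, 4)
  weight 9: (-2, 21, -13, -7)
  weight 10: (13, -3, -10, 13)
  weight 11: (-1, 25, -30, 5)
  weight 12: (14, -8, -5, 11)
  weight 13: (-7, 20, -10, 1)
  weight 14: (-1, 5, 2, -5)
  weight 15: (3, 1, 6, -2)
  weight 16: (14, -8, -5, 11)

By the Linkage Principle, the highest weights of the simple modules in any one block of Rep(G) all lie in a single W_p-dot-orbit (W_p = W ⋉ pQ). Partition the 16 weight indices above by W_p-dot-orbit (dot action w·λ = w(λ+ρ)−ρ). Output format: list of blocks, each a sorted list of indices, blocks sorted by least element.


D_4 Cartan matrix, 4 simple roots permuted; ρ=(1,1,1,1).

Alcove-folded reps (p=17, 16 weights, presented ϖ-order):

  λ_1 → (4, 1, 7, 1);  λ_2 → (4, 2, 7, 2);  λ_3 → (3, 0, 2, 3);  λ_4 → (0, 2, 3, 4);  λ_5 → (0, 2, 3, 4);  λ_6 → (3, 0, 2, 3);  λ_7 → (3, 0, 2, 3);  λ_8 → (0, 2, 5, 3);  λ_9 → (4, 1, 7, 1);  λ_10 → (3, 0, 2, 3);  λ_11 → (3, 0, 2, 3);  λ_12 → (4, 1, 7, 1);  λ_13 → (0, 2, 3, 4);  λ_14 → (0, 2, 3, 4);  λ_15 → (4, 1, 7, 1);  λ_16 → (4, 1, 7, 1)

5 distinct reps among the 16 weights ⇒ 5 W_17-linkage classes:

[[1, 9, 12, 15, 16], [2], [3, 6, 7, 10, 11], [4, 5, 13, 14], [8]]


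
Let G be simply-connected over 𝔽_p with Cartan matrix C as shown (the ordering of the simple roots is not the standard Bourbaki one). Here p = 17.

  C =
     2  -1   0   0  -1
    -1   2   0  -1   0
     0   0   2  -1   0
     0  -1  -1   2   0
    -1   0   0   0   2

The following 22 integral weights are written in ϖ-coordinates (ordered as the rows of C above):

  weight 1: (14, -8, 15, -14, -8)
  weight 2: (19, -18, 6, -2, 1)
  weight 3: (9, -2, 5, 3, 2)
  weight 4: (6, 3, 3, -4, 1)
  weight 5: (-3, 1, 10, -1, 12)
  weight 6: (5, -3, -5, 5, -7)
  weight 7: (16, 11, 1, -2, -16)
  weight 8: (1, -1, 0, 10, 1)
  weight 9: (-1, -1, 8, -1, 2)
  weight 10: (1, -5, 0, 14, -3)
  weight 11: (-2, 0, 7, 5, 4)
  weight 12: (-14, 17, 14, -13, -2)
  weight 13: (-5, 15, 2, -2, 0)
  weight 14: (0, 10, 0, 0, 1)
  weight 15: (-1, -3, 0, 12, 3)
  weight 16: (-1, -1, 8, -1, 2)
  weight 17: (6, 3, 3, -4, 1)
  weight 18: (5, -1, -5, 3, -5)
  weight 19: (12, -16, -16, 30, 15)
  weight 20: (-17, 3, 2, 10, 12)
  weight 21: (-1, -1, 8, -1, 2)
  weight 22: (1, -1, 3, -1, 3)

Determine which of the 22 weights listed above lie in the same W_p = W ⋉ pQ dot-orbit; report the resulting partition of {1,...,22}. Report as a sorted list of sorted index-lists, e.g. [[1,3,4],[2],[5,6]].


Type A_5, rank 5, |W|=720; reorder rows/cols to standard.

λ_j+ρ reflected into Ā_17 (⟨·,θ^∨⟩≤17); 5-tuples as given:

    [1] (7, 1, 1, 3, 2)
    [2] (1, 0, 6, 6, 2)
    [3] (7, 1, 1, 3, 2)
    [4] (7, 1, 1, 3, 2)
    [5] (2, 0, 4, 0, 4)
    [6] (2, 0, 4, 0, 4)
    [7] (2, 0, 1, 11, 2)
    [8] (2, 0, 1, 11, 2)
    [9] (0, 0, 9, 0, 3)
    [10] (2, 0, 1, 11, 2)
    [11] (1, 0, 6, 6, 2)
    [12] (7, 1, 1, 3, 2)
    [13] (1, 11, 1, 1, 2)
    [14] (1, 11, 1, 1, 2)
    [15] (2, 0, 1, 11, 2)
    [16] (0, 0, 9, 0, 3)
    [17] (7, 1, 1, 3, 2)
    [18] (2, 0, 4, 0, 4)
    [19] (1, 11, 1, 1, 2)
    [20] (1, 11, 1, 1, 2)
    [21] (0, 0, 9, 0, 3)
    [22] (2, 0, 4, 0, 4)

These 22 weights hit 6 W_17-dot-orbits; sizes (5, 2, 4, 4, 3, 4):

[[1, 3, 4, 12, 17], [2, 11], [5, 6, 18, 22], [7, 8, 10, 15], [9, 16, 21], [13, 14, 19, 20]]


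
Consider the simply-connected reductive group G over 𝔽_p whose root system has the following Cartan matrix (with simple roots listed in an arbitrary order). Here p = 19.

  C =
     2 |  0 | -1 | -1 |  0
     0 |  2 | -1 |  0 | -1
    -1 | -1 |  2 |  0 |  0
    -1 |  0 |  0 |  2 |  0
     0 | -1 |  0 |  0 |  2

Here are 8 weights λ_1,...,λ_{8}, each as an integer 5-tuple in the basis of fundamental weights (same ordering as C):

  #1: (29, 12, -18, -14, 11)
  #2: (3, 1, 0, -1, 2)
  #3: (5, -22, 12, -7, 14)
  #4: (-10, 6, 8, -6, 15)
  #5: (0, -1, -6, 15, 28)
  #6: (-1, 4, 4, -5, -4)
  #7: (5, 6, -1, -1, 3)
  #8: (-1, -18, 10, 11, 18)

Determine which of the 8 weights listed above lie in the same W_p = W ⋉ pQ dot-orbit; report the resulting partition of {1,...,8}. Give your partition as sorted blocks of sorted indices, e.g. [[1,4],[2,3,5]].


Type A_5, rank 5, |W|=720; reorder rows/cols to standard.

Each λ_j+ρ reduced to Ā_19; 5-tuples below use C's row order:

  λ_1 → (6, 7, 0, 0, 4) · λ_2 → (4, 2, 1, 0, 3) · λ_3 → (6, 7, 0, 0, 4) · λ_4 → (4, 2, 1, 0, 3) · λ_5 → (4, 2, 1, 0, 3) · λ_6 → (4, 2, 1, 0, 3) · λ_7 → (6, 7, 0, 0, 4) · λ_8 → (6, 7, 0, 0, 4)

Grouping the 8 weights by Ā_19-representative: 2 linkage classes.

[[1, 3, 7, 8], [2, 4, 5, 6]]


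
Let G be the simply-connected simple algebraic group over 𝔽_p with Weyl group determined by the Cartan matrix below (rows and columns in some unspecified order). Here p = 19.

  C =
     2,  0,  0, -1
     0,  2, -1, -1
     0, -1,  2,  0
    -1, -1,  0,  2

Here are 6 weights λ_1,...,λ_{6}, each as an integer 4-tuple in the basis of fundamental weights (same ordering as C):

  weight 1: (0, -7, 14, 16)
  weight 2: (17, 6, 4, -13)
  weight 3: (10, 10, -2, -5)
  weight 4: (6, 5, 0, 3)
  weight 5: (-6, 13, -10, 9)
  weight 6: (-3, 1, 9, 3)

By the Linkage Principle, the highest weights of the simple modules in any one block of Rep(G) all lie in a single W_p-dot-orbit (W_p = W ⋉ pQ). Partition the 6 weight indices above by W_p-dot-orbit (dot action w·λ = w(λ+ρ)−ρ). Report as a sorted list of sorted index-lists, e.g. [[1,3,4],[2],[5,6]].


Cartan matrix: type A_4 (|W|=120); un-permuting the 4 rows.

W_19-reps of the 6 weights in Ā_19 (same 4-coord order as C):

  1: (7, 6, 1, 4);  2: (6, 5, 0, 7);  3: (7, 6, 1, 4);  4: (7, 6, 1, 4);  5: (0, 5, 4, 5);  6: (2, 2, 10, 2)

Partition of {1..6} into 4 W_19-dot-orbits:

[[1, 3, 4], [2], [5], [6]]


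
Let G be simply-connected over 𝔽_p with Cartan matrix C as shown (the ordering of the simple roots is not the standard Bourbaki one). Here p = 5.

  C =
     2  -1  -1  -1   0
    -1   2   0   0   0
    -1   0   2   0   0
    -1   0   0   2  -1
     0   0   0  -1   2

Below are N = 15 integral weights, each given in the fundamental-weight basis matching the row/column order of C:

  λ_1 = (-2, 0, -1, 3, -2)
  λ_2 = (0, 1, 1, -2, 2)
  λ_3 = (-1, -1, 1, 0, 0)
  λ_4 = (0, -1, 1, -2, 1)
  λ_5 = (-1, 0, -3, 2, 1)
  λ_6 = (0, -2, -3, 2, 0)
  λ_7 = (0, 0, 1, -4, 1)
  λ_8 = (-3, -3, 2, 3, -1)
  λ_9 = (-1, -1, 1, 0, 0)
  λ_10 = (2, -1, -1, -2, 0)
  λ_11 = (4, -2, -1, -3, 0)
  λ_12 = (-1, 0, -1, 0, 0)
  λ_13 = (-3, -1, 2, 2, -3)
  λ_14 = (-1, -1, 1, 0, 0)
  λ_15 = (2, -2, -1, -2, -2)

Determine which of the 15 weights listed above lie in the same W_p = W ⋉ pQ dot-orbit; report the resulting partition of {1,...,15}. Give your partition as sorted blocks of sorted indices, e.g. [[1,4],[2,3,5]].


Root system D_5: the 5×5 matrix C matches after relabeling.

λ_j+ρ reflected into Ā_5 (⟨·,θ^∨⟩≤5); 5-tuples as given:

    λ_1+ρ ↦ (0, 0, 1, 1, 1)
    λ_2+ρ ↦ (2, 0, 0, 0, 0)
    λ_3+ρ ↦ (0, 0, 2, 1, 1)
    λ_4+ρ ↦ (0, 0, 2, 1, 1)
    λ_5+ρ ↦ (0, 1, 0, 1, 1)
    λ_6+ρ ↦ (1, 1, 0, 0, 1)
    λ_7+ρ ↦ (1, 1, 0, 0, 1)
    λ_8+ρ ↦ (1, 2, 1, 0, 0)
    λ_9+ρ ↦ (0, 0, 2, 1, 1)
    λ_10+ρ ↦ (2, 0, 0, 0, 0)
    λ_11+ρ ↦ (0, 1, 0, 1, 1)
    λ_12+ρ ↦ (0, 1, 0, 1, 1)
    λ_13+ρ ↦ (1, 1, 0, 0, 1)
    λ_14+ρ ↦ (0, 0, 2, 1, 1)
    λ_15+ρ ↦ (0, 1, 0, 1, 1)

The 15 indices split into 6 linkage classes (same alcove rep ⇔ same W_5-dot-orbit):

[[1], [2, 10], [3, 4, 9, 14], [5, 11, 12, 15], [6, 7, 13], [8]]


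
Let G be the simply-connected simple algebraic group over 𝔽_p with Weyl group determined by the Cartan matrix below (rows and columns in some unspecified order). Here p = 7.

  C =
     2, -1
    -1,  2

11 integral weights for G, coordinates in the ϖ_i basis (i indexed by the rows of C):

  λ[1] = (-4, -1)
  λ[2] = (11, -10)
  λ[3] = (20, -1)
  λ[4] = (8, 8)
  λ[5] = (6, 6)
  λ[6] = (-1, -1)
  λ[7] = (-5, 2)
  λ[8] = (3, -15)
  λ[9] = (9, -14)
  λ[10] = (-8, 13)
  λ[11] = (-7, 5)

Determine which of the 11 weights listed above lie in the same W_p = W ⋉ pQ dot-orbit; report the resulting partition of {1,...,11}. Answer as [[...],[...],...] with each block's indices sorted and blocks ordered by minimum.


A_2 Cartan matrix, 2 simple roots permuted; ρ=(1,1).

Each λ_j+ρ reduced to Ā_7; 2-tuples below use C's row order:

    [1] (0, 3)
    [2] (2, 2)
    [3] (0, 0)
    [4] (2, 2)
    [5] (0, 0)
    [6] (0, 0)
    [7] (3, 1)
    [8] (0, 3)
    [9] (3, 1)
    [10] (0, 0)
    [11] (6, 0)

Grouping the 11 weights by Ā_7-representative: 5 linkage classes.

[[1, 8], [2, 4], [3, 5, 6, 10], [7, 9], [11]]


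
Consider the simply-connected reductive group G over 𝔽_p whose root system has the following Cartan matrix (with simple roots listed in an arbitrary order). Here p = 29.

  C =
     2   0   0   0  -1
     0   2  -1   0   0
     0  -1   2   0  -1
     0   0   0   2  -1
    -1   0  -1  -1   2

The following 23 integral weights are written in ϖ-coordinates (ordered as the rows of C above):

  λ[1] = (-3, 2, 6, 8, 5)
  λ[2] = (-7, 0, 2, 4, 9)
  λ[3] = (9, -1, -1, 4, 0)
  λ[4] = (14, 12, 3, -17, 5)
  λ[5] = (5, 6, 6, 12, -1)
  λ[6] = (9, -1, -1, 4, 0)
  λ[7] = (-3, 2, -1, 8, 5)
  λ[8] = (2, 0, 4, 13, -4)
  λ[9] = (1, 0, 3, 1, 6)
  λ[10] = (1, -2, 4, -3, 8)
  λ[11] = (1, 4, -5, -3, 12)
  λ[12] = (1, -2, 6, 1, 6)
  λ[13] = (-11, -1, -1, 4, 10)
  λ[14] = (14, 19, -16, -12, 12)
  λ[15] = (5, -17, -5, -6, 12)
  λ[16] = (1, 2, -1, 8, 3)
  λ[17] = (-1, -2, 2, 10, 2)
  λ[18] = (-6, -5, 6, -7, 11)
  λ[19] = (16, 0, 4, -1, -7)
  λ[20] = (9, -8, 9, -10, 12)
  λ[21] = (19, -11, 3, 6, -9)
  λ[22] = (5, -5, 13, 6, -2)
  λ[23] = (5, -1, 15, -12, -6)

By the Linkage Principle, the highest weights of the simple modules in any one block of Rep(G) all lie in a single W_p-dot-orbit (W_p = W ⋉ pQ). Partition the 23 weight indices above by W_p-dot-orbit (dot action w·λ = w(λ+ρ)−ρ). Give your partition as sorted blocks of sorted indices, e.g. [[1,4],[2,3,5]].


D_5 Cartan matrix, 5 simple roots permuted; ρ=(1,1,1,1,1).

Alcove-folded reps (p=29, 23 weights, presented ϖ-order):

  λ_1+ρ ↦ (2, 3, 0, 9, 4)
  λ_2+ρ ↦ (6, 1, 3, 5, 4)
  λ_3+ρ ↦ (10, 0, 0, 5, 1)
  λ_4+ρ ↦ (5, 4, 3, 6, 1)
  λ_5+ρ ↦ (2, 3, 0, 9, 4)
  λ_6+ρ ↦ (10, 0, 0, 5, 1)
  λ_7+ρ ↦ (2, 3, 0, 9, 4)
  λ_8+ρ ↦ (0, 1, 2, 11, 3)
  λ_9+ρ ↦ (2, 1, 4, 2, 7)
  λ_10+ρ ↦ (2, 1, 4, 2, 7)
  λ_11+ρ ↦ (2, 1, 4, 2, 7)
  λ_12+ρ ↦ (2, 1, 4, 2, 7)
  λ_13+ρ ↦ (10, 0, 0, 5, 1)
  λ_14+ρ ↦ (2, 1, 4, 2, 7)
  λ_15+ρ ↦ (5, 4, 3, 6, 1)
  λ_16+ρ ↦ (2, 3, 0, 9, 4)
  λ_17+ρ ↦ (0, 1, 2, 11, 3)
  λ_18+ρ ↦ (5, 4, 3, 6, 1)
  λ_19+ρ ↦ (10, 0, 0, 5, 1)
  λ_20+ρ ↦ (6, 1, 3, 5, 4)
  λ_21+ρ ↦ (5, 4, 3, 6, 1)
  λ_22+ρ ↦ (5, 4, 3, 6, 1)
  λ_23+ρ ↦ (10, 0, 0, 5, 1)

Partition of {1..23} into 6 W_29-dot-orbits:

[[1, 5, 7, 16], [2, 20], [3, 6, 13, 19, 23], [4, 15, 18, 21, 22], [8, 17], [9, 10, 11, 12, 14]]


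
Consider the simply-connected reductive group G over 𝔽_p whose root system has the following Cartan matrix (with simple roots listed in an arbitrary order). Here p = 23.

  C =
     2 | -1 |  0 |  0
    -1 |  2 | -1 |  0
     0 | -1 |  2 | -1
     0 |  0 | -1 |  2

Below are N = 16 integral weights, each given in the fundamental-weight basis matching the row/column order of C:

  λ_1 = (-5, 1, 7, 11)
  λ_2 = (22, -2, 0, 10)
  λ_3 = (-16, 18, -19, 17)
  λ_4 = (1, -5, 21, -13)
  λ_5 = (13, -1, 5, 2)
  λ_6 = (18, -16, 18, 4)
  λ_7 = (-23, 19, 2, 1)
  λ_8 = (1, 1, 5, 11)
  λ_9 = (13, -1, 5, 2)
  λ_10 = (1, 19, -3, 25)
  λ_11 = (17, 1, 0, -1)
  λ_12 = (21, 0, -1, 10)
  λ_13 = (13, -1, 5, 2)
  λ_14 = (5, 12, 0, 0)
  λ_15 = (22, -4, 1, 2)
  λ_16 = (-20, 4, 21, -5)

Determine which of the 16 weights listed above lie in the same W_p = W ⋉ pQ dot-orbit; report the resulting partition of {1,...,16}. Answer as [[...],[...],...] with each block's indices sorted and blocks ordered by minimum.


Cartan matrix: type A_4 (|W|=120); un-permuting the 4 rows.

λ_j+ρ reflected into Ā_23 (⟨·,θ^∨⟩≤23); 4-tuples as given:

  [1] (2, 2, 6, 12) · [2] (11, 1, 0, 0) · [3] (1, 14, 4, 0) · [4] (2, 2, 6, 12) · [5] (14, 0, 6, 3) · [6] (1, 14, 4, 0) · [7] (18, 2, 1, 0) · [8] (2, 2, 6, 12) · [9] (14, 0, 6, 3) · [10] (18, 2, 1, 0) · [11] (18, 2, 1, 0) · [12] (11, 1, 0, 0) · [13] (14, 0, 6, 3) · [14] (6, 13, 1, 1) · [15] (18, 2, 1, 0) · [16] (1, 14, 4, 0)

Grouping the 16 weights by Ā_23-representative: 6 linkage classes.

[[1, 4, 8], [2, 12], [3, 6, 16], [5, 9, 13], [7, 10, 11, 15], [14]]


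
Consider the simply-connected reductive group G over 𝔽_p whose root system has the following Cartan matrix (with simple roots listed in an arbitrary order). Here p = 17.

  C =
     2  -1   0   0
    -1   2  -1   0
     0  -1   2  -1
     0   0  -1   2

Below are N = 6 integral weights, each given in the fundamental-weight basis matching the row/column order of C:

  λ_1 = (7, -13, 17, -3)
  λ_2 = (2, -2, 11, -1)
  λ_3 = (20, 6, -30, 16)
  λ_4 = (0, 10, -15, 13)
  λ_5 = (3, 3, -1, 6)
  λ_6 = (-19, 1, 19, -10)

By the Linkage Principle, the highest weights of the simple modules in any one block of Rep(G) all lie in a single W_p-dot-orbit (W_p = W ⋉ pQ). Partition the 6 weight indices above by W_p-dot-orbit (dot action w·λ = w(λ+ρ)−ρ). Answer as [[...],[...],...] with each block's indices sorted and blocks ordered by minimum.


Cartan matrix: type A_4 (|W|=120); un-permuting the 4 rows.

Alcove-folded reps (p=17, 6 weights, presented ϖ-order):

  [1] (3, 8, 4, 1)
  [2] (2, 1, 11, 0)
  [3] (7, 5, 0, 1)
  [4] (2, 1, 11, 0)
  [5] (4, 4, 0, 7)
  [6] (3, 8, 4, 1)

Partition of {1..6} into 4 W_17-dot-orbits:

[[1, 6], [2, 4], [3], [5]]


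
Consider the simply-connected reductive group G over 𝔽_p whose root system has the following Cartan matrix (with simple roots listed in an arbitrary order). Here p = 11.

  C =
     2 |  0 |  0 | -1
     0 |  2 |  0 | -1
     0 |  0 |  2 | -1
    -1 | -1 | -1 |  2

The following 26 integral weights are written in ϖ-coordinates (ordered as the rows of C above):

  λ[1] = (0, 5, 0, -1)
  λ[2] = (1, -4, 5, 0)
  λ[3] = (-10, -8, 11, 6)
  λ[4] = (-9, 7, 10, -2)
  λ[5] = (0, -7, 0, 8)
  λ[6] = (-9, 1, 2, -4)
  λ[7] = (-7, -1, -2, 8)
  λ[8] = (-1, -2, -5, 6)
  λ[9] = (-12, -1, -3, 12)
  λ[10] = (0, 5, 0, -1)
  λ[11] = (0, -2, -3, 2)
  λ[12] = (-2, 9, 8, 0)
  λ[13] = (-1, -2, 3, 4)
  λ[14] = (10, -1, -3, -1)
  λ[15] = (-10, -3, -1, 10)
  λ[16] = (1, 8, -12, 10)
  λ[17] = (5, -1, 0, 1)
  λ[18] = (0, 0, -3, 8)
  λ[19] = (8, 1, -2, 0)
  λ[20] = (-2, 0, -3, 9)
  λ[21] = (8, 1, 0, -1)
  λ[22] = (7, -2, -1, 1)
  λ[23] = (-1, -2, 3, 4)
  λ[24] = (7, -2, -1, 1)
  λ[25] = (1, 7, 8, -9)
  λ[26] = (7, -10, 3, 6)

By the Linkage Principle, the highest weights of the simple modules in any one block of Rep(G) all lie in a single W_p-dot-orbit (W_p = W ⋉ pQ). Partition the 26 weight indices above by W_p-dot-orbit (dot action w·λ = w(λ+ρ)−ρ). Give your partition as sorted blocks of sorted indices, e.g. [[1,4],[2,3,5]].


Dynkin diagram of C (from the 6 off-diagonal −1 entries): D_4.

λ_j+ρ reflected into Ā_11 (⟨·,θ^∨⟩≤11); 4-tuples as given:

    λ_1 → (1, 6, 1, 0)
    λ_2 → (0, 1, 4, 2)
    λ_3 → (1, 1, 2, 0)
    λ_4 → (1, 1, 2, 0)
    λ_5 → (1, 6, 1, 0)
    λ_6 → (6, 0, 1, 2)
    λ_7 → (6, 0, 1, 2)
    λ_8 → (0, 1, 4, 2)
    λ_9 → (9, 2, 0, 0)
    λ_10 → (1, 6, 1, 0)
    λ_11 → (1, 1, 2, 0)
    λ_12 → (8, 1, 0, 1)
    λ_13 → (0, 1, 4, 2)
    λ_14 → (9, 2, 0, 0)
    λ_15 → (9, 2, 0, 0)
    λ_16 → (9, 2, 0, 0)
    λ_17 → (6, 0, 1, 2)
    λ_18 → (1, 1, 2, 0)
    λ_19 → (8, 1, 0, 1)
    λ_20 → (1, 1, 2, 0)
    λ_21 → (8, 1, 0, 1)
    λ_22 → (8, 1, 0, 1)
    λ_23 → (0, 1, 4, 2)
    λ_24 → (8, 1, 0, 1)
    λ_25 → (6, 0, 1, 2)
    λ_26 → (0, 1, 4, 2)

Linkage partition of the 26 weights (6 classes, p=11):

[[1, 5, 10], [2, 8, 13, 23, 26], [3, 4, 11, 18, 20], [6, 7, 17, 25], [9, 14, 15, 16], [12, 19, 21, 22, 24]]


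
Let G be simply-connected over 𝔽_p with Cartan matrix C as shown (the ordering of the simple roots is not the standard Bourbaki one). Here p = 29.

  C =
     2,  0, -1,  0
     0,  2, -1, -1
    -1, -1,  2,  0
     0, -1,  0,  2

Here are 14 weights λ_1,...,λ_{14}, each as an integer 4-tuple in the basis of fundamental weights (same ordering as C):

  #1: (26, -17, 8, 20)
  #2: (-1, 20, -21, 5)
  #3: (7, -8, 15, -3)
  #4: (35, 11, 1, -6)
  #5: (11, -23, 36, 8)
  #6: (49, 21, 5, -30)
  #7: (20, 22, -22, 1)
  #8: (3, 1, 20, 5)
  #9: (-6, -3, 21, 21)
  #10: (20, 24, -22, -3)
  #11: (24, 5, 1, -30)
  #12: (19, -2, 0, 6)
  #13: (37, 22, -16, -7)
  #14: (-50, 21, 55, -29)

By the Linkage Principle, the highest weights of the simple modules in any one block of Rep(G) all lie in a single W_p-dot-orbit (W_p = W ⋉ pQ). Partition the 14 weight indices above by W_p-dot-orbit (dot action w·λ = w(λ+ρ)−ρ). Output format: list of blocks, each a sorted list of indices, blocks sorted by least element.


Type A_4, rank 4, |W|=120; reorder rows/cols to standard.

λ_j+ρ reflected into Ā_29 (⟨·,θ^∨⟩≤29); 4-tuples as given:

    [1] (8, 2, 7, 7)
    [2] (20, 1, 0, 6)
    [3] (8, 2, 7, 7)
    [4] (8, 2, 7, 7)
    [5] (8, 2, 7, 7)
    [6] (20, 1, 0, 6)
    [7] (0, 2, 21, 2)
    [8] (0, 2, 21, 2)
    [9] (8, 2, 7, 7)
    [10] (0, 2, 21, 2)
    [11] (0, 2, 21, 2)
    [12] (20, 1, 0, 6)
    [13] (6, 9, 6, 2)
    [14] (20, 1, 0, 6)

Partition of {1..14} into 4 W_29-dot-orbits:

[[1, 3, 4, 5, 9], [2, 6, 12, 14], [7, 8, 10, 11], [13]]


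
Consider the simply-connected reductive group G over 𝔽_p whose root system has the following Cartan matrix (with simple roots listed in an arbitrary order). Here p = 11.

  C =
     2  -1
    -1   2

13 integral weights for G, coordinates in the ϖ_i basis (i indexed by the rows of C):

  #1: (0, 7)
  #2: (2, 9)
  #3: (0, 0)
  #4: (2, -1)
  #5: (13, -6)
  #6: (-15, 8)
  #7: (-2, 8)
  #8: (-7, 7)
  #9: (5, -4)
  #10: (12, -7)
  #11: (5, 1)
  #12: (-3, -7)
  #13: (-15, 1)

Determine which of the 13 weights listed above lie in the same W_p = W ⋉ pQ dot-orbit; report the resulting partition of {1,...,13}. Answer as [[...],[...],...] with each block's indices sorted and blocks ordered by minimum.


C ↔ A_2 under row/col permutation; |W(A_2)| = 6.

Folding the 13 weights λ_j+ρ into Ā_11 (reps in the given 2-coord order):

  λ_1+ρ ↦ (1, 8);  λ_2+ρ ↦ (1, 8);  λ_3+ρ ↦ (1, 1);  λ_4+ρ ↦ (3, 0);  λ_5+ρ ↦ (6, 2);  λ_6+ρ ↦ (6, 2);  λ_7+ρ ↦ (1, 8);  λ_8+ρ ↦ (6, 2);  λ_9+ρ ↦ (3, 3);  λ_10+ρ ↦ (5, 4);  λ_11+ρ ↦ (6, 2);  λ_12+ρ ↦ (6, 2);  λ_13+ρ ↦ (1, 8)

Linkage partition of the 13 weights (6 classes, p=11):

[[1, 2, 7, 13], [3], [4], [5, 6, 8, 11, 12], [9], [10]]


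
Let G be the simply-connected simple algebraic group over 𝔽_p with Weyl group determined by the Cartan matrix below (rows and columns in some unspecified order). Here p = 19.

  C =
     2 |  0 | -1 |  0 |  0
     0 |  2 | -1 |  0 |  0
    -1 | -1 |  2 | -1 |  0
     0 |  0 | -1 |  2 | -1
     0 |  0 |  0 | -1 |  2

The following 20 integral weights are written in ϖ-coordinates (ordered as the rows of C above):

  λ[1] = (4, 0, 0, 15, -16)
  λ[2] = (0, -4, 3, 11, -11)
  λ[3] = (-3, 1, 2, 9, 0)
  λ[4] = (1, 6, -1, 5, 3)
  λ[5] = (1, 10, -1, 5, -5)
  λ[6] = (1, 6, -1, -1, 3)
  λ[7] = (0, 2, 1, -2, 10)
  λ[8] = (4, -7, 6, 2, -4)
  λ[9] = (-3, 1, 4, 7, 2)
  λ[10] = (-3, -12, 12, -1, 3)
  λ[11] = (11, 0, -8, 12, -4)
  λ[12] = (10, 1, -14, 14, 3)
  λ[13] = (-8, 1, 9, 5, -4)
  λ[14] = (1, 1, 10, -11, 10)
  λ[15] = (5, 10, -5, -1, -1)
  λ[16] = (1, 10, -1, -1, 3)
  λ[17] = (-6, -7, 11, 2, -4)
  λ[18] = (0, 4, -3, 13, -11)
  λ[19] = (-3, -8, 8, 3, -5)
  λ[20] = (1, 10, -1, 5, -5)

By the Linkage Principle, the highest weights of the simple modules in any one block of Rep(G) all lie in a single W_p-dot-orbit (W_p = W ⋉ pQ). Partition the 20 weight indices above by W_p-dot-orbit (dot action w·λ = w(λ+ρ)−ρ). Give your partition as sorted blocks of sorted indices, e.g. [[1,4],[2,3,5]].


Root system D_5: the 5×5 matrix C matches after relabeling.

Ā_19 reps of the 20 weights (D_5, coords as presented):

    λ_1 → (1, 3, 1, 1, 10)
    λ_2 → (1, 3, 1, 1, 10)
    λ_3 → (2, 2, 1, 2, 1)
    λ_4 → (2, 7, 0, 0, 4)
    λ_5 → (2, 11, 0, 0, 4)
    λ_6 → (2, 7, 0, 0, 4)
    λ_7 → (1, 3, 1, 1, 10)
    λ_8 → (5, 6, 1, 0, 3)
    λ_9 → (2, 2, 1, 2, 1)
    λ_10 → (2, 11, 0, 0, 4)
    λ_11 → (5, 6, 1, 0, 3)
    λ_12 → (2, 11, 0, 0, 4)
    λ_13 → (7, 2, 1, 2, 1)
    λ_14 → (2, 2, 1, 2, 1)
    λ_15 → (2, 7, 0, 0, 4)
    λ_16 → (2, 11, 0, 0, 4)
    λ_17 → (5, 6, 1, 0, 3)
    λ_18 → (1, 3, 1, 1, 10)
    λ_19 → (2, 7, 0, 0, 4)
    λ_20 → (2, 11, 0, 0, 4)

6 distinct reps among the 20 weights ⇒ 6 W_19-linkage classes:

[[1, 2, 7, 18], [3, 9, 14], [4, 6, 15, 19], [5, 10, 12, 16, 20], [8, 11, 17], [13]]


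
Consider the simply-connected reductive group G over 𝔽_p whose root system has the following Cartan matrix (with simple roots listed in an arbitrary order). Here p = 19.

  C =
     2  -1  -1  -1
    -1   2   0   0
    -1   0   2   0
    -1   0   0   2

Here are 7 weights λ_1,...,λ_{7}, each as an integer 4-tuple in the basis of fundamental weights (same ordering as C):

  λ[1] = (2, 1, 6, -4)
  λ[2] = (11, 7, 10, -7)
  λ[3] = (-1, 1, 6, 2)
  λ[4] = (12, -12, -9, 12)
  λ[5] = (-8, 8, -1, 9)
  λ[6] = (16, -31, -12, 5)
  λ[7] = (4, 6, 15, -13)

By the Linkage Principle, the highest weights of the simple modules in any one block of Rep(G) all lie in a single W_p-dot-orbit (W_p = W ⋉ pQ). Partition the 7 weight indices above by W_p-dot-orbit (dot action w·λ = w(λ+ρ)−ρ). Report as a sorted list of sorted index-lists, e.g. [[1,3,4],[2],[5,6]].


Dynkin diagram of C (from the 6 off-diagonal −1 entries): D_4.

Alcove-folded reps (p=19, 7 weights, presented ϖ-order):

  [1] (0, 2, 7, 3) · [2] (1, 4, 1, 6) · [3] (0, 2, 7, 3) · [4] (1, 4, 1, 6) · [5] (0, 2, 7, 3) · [6] (1, 4, 1, 6) · [7] (0, 2, 7, 3)

2 distinct reps among the 7 weights ⇒ 2 W_19-linkage classes:

[[1, 3, 5, 7], [2, 4, 6]]


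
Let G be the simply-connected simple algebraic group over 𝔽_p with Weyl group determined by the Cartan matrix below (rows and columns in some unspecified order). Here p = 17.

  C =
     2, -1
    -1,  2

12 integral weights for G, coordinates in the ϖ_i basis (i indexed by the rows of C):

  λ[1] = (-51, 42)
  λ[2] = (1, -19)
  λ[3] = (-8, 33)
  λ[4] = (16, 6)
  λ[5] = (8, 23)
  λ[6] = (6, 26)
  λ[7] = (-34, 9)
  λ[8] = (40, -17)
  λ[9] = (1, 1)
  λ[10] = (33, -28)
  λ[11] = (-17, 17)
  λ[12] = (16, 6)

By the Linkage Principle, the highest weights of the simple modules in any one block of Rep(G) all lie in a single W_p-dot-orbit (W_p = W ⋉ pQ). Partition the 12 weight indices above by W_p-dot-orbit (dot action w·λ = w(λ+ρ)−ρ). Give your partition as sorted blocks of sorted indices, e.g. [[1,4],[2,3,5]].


Cartan matrix: type A_2 (|W|=6); un-permuting the 2 rows.

λ_j+ρ reflected into Ā_17 (⟨·,θ^∨⟩≤17); 2-tuples as given:

  λ_1+ρ ↦ (7, 1)
  λ_2+ρ ↦ (15, 1)
  λ_3+ρ ↦ (10, 0)
  λ_4+ρ ↦ (10, 0)
  λ_5+ρ ↦ (7, 1)
  λ_6+ρ ↦ (10, 0)
  λ_7+ρ ↦ (6, 1)
  λ_8+ρ ↦ (7, 1)
  λ_9+ρ ↦ (2, 2)
  λ_10+ρ ↦ (10, 0)
  λ_11+ρ ↦ (15, 1)
  λ_12+ρ ↦ (10, 0)

5 distinct reps among the 12 weights ⇒ 5 W_17-linkage classes:

[[1, 5, 8], [2, 11], [3, 4, 6, 10, 12], [7], [9]]


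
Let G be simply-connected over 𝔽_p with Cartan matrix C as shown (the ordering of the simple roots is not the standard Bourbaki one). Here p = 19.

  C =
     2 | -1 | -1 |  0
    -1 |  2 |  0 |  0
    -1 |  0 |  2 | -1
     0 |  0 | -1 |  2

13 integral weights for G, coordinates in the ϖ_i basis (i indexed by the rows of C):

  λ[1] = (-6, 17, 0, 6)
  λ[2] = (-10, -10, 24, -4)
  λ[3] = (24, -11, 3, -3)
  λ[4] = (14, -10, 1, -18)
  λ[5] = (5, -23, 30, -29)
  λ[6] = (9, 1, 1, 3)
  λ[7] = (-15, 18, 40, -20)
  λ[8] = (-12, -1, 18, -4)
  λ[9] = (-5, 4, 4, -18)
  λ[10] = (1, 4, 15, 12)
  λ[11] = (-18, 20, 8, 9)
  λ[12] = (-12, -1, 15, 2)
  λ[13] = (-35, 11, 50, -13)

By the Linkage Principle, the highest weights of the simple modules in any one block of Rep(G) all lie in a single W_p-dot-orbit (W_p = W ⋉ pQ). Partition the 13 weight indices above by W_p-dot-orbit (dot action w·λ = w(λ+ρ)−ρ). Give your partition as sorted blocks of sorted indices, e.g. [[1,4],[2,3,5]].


Dynkin diagram of C (from the 6 off-diagonal −1 entries): A_4.

Ā_19 reps of the 13 weights (A_4, coords as presented):

  λ_1+ρ ↦ (1, 11, 4, 1);  λ_2+ρ ↦ (9, 3, 1, 3);  λ_3+ρ ↦ (9, 0, 6, 2);  λ_4+ρ ↦ (9, 0, 6, 2);  λ_5+ρ ↦ (9, 3, 1, 3);  λ_6+ρ ↦ (10, 2, 2, 4);  λ_7+ρ ↦ (0, 11, 5, 3);  λ_8+ρ ↦ (0, 11, 5, 3);  λ_9+ρ ↦ (1, 11, 4, 1);  λ_10+ρ ↦ (10, 2, 2, 4);  λ_11+ρ ↦ (9, 0, 6, 2);  λ_12+ρ ↦ (0, 11, 5, 3);  λ_13+ρ ↦ (10, 2, 2, 4)

Partition of {1..13} into 5 W_19-dot-orbits:

[[1, 9], [2, 5], [3, 4, 11], [6, 10, 13], [7, 8, 12]]


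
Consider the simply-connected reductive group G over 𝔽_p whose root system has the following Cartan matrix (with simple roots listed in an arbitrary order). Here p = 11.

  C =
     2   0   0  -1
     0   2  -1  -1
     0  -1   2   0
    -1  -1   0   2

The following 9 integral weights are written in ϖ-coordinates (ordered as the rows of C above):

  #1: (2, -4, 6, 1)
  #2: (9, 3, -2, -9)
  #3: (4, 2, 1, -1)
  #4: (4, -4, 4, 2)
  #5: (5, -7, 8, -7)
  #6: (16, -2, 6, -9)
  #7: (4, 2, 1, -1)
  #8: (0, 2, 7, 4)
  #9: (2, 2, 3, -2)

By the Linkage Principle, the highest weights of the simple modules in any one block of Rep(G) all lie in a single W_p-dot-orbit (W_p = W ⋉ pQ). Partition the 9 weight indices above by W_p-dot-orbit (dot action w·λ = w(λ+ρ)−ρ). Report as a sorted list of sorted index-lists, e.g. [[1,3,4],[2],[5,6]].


Root system A_4: the 4×4 matrix C matches after relabeling.

Each λ_j+ρ reduced to Ā_11; 4-tuples below use C's row order:

  λ_1 → (2, 2, 4, 1);  λ_2 → (2, 1, 4, 3);  λ_3 → (5, 3, 2, 0);  λ_4 → (5, 3, 2, 0);  λ_5 → (5, 3, 2, 0);  λ_6 → (2, 2, 4, 1);  λ_7 → (5, 3, 2, 0);  λ_8 → (5, 3, 2, 0);  λ_9 → (2, 2, 4, 1)

Linkage partition of the 9 weights (3 classes, p=11):

[[1, 6, 9], [2], [3, 4, 5, 7, 8]]


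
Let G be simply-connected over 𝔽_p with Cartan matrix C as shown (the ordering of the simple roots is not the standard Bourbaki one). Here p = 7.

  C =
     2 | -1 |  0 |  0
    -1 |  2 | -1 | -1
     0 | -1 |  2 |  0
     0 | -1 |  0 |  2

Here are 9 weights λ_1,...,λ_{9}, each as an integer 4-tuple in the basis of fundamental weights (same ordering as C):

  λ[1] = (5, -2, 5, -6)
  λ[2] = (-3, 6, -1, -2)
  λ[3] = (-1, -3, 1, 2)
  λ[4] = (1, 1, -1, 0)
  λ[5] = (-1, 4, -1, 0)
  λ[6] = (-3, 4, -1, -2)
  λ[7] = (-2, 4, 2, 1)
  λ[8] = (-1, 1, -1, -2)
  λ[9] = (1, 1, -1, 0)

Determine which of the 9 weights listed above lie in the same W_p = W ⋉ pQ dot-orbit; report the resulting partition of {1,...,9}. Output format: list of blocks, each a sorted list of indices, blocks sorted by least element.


D_4 Cartan matrix, 4 simple roots permuted; ρ=(1,1,1,1).

Each λ_j+ρ reduced to Ā_7; 4-tuples below use C's row order:

  [1] (0, 1, 0, 1)
  [2] (2, 0, 0, 1)
  [3] (2, 0, 0, 1)
  [4] (2, 2, 0, 1)
  [5] (0, 1, 0, 1)
  [6] (2, 2, 0, 1)
  [7] (2, 0, 0, 1)
  [8] (0, 1, 0, 1)
  [9] (2, 2, 0, 1)

These 9 weights hit 3 W_7-dot-orbits; sizes (3, 3, 3):

[[1, 5, 8], [2, 3, 7], [4, 6, 9]]


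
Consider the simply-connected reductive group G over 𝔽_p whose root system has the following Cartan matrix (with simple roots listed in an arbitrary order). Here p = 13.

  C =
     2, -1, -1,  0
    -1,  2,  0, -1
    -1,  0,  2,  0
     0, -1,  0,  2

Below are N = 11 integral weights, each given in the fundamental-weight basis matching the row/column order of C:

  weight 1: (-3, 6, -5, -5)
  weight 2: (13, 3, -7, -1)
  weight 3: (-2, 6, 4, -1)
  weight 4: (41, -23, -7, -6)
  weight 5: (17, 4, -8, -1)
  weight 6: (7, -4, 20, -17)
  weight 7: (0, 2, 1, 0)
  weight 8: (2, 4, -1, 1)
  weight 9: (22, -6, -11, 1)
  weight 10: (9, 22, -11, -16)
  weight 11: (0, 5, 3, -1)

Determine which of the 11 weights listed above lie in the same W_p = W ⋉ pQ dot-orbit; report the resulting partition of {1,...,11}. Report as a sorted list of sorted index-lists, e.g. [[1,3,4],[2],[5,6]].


Dynkin diagram of C (from the 6 off-diagonal −1 entries): A_4.

Folding the 11 weights λ_j+ρ into Ā_13 (reps in the given 4-coord order):

    λ_1 → (1, 3, 2, 1)
    λ_2 → (7, 1, 1, 4)
    λ_3 → (1, 6, 4, 0)
    λ_4 → (1, 3, 2, 1)
    λ_5 → (3, 5, 0, 2)
    λ_6 → (3, 5, 0, 2)
    λ_7 → (1, 3, 2, 1)
    λ_8 → (3, 5, 0, 2)
    λ_9 → (3, 5, 0, 2)
    λ_10 → (3, 5, 0, 2)
    λ_11 → (1, 6, 4, 0)

4 distinct reps among the 11 weights ⇒ 4 W_13-linkage classes:

[[1, 4, 7], [2], [3, 11], [5, 6, 8, 9, 10]]


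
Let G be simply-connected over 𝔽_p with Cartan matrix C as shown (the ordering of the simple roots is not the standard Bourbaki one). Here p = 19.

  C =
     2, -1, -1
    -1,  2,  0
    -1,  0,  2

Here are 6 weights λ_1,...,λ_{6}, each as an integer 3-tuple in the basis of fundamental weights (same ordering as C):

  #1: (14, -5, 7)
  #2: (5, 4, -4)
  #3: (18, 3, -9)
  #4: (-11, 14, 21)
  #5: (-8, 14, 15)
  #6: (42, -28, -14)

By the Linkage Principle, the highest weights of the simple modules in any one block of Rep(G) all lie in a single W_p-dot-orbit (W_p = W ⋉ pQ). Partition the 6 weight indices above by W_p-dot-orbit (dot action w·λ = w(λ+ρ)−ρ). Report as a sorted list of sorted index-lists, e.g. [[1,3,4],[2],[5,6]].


A_3 Cartan matrix, 3 simple roots permuted; ρ=(1,1,1).

Folding the 6 weights λ_j+ρ into Ā_19 (reps in the given 3-coord order):

  1: (11, 0, 4) · 2: (3, 5, 3) · 3: (11, 0, 4) · 4: (7, 3, 4) · 5: (7, 3, 4) · 6: (3, 5, 3)

These 6 weights hit 3 W_19-dot-orbits; sizes (2, 2, 2):

[[1, 3], [2, 6], [4, 5]]


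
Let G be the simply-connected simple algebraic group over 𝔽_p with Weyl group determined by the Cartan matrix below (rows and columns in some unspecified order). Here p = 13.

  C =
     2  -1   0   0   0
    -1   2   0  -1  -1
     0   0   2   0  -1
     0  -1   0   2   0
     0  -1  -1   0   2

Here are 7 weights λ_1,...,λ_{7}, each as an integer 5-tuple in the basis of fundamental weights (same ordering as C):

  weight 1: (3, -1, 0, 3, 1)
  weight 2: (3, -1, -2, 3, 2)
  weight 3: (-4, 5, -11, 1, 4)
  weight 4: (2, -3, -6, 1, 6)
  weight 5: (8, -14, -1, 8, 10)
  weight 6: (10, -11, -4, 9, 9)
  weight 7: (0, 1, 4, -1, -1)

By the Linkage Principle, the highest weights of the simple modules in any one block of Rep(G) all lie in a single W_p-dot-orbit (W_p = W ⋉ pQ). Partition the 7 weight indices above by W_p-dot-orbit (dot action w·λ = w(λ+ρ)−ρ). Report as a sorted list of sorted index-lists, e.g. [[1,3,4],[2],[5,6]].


Cartan matrix: type D_5 (|W|=1920); un-permuting the 5 rows.

Folding the 7 weights λ_j+ρ into Ā_13 (reps in the given 5-coord order):

  [1] (4, 0, 1, 4, 2) · [2] (4, 0, 1, 4, 2) · [3] (1, 2, 5, 0, 0) · [4] (1, 2, 5, 0, 0) · [5] (4, 0, 1, 4, 2) · [6] (1, 2, 5, 0, 0) · [7] (1, 2, 5, 0, 0)

Grouping the 7 weights by Ā_13-representative: 2 linkage classes.

[[1, 2, 5], [3, 4, 6, 7]]


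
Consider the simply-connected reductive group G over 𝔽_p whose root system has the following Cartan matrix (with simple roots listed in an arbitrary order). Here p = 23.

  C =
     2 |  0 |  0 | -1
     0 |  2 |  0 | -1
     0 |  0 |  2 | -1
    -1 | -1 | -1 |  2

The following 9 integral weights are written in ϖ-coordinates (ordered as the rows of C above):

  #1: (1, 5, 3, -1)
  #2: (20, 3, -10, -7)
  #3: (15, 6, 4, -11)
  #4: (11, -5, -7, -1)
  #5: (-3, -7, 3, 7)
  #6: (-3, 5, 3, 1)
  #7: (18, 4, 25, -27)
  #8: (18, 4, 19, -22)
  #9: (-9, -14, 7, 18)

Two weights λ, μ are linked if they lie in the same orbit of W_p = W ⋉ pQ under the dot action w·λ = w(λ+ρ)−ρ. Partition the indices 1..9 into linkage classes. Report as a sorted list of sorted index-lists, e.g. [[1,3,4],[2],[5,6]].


Dynkin diagram of C (from the 6 off-diagonal −1 entries): D_4.

Each λ_j+ρ reduced to Ā_23; 4-tuples below use C's row order:

  1: (2, 6, 4, 0)
  2: (4, 9, 4, 2)
  3: (6, 3, 5, 2)
  4: (2, 6, 4, 0)
  5: (2, 6, 4, 0)
  6: (2, 6, 4, 0)
  7: (2, 16, 1, 2)
  8: (2, 16, 1, 2)
  9: (4, 9, 4, 2)

The 9 indices split into 4 linkage classes (same alcove rep ⇔ same W_23-dot-orbit):

[[1, 4, 5, 6], [2, 9], [3], [7, 8]]
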